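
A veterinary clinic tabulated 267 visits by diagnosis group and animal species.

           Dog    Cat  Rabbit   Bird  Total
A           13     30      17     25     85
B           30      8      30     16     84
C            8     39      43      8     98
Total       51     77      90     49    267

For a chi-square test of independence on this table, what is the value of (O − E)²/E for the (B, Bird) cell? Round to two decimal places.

0.02

Row total (B) = 84; column total (Bird) = 49; N = 267.
Expected count E = 84 × 49 / 267 = 15.416.
Contribution = (O − E)²/E = (16 − 15.416)² / 15.416 = 0.02.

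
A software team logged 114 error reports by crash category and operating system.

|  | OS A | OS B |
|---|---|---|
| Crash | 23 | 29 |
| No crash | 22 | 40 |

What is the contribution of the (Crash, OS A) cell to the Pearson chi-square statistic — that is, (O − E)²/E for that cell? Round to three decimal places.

0.298

Row total (Crash) = 52; column total (OS A) = 45; N = 114.
Expected count E = 52 × 45 / 114 = 20.5263.
Contribution = (O − E)²/E = (23 − 20.5263)² / 20.5263 = 0.298.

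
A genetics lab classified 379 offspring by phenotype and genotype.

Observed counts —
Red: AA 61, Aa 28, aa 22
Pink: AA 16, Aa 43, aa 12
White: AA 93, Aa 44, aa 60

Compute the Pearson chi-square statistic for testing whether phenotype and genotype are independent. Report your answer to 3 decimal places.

42.582

Row totals: 111, 71, 197. Column totals: 170, 115, 94. Grand total N = 379.
Expected counts (row total × column total / N):
  Red, AA: 111×170/379 = 49.7889
  Red, Aa: 111×115/379 = 33.6807
  Red, aa: 111×94/379 = 27.5303
  Pink, AA: 71×170/379 = 31.8470
  Pink, Aa: 71×115/379 = 21.5435
  Pink, aa: 71×94/379 = 17.6095
  White, AA: 197×170/379 = 88.3641
  White, Aa: 197×115/379 = 59.7757
  White, aa: 197×94/379 = 48.8602
Contributions (O − E)²/E:
  (61 − 49.7889)²/49.7889 = 2.5244
  (28 − 33.6807)²/33.6807 = 0.9581
  (22 − 27.5303)²/27.5303 = 1.1109
  (16 − 31.8470)²/31.8470 = 7.8854
  (43 − 21.5435)²/21.5435 = 21.3699
  (12 − 17.6095)²/17.6095 = 1.7869
  (93 − 88.3641)²/88.3641 = 0.2432
  (44 − 59.7757)²/59.7757 = 4.1634
  (60 − 48.8602)²/48.8602 = 2.5398
χ² = 2.5244 + 0.9581 + 1.1109 + 7.8854 + 21.3699 + 1.7869 + 0.2432 + 4.1634 + 2.5398 = 42.582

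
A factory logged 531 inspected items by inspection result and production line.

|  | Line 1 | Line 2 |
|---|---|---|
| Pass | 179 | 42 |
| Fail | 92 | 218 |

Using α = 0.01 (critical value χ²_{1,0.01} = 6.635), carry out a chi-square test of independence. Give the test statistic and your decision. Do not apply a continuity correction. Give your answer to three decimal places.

Row totals: 221, 310. Column totals: 271, 260. Grand total N = 531.
Expected counts (row total × column total / N):
  Pass, Line 1: 221×271/531 = 112.7891
  Pass, Line 2: 221×260/531 = 108.2109
  Fail, Line 1: 310×271/531 = 158.2109
  Fail, Line 2: 310×260/531 = 151.7891
Contributions (O − E)²/E:
  (179 − 112.7891)²/112.7891 = 38.8680
  (42 − 108.2109)²/108.2109 = 40.5124
  (92 − 158.2109)²/158.2109 = 27.7091
  (218 − 151.7891)²/151.7891 = 28.8814
χ² = 38.8680 + 40.5124 + 27.7091 + 28.8814 = 135.971
df = (2−1)(2−1) = 1. Since 135.971 > 6.635, reject the null hypothesis of independence at α = 0.01.

135.971; reject H₀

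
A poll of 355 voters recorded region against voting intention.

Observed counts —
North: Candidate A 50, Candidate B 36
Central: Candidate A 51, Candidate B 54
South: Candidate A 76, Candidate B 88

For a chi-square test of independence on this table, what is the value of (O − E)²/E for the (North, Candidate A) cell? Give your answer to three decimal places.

Row total (North) = 86; column total (Candidate A) = 177; N = 355.
Expected count E = 86 × 177 / 355 = 42.8789.
Contribution = (O − E)²/E = (50 − 42.8789)² / 42.8789 = 1.183.

1.183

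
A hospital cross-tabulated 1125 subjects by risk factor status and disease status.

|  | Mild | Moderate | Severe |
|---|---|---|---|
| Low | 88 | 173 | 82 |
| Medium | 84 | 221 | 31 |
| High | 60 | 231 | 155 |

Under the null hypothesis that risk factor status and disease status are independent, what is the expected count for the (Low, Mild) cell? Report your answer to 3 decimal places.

Row total (Low) = 343; column total (Mild) = 232; grand total N = 1125.
Expected count = (row total × column total) / N = 343 × 232 / 1125 = 70.734.

70.734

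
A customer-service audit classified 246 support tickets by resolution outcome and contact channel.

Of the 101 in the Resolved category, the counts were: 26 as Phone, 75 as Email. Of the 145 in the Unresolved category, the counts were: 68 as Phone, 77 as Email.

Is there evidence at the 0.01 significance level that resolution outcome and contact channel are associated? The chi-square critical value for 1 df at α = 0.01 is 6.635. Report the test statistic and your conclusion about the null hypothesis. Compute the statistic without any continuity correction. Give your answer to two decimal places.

Row totals: 101, 145. Column totals: 94, 152. Grand total N = 246.
Expected counts (row total × column total / N):
  Resolved, Phone: 101×94/246 = 38.593
  Resolved, Email: 101×152/246 = 62.407
  Unresolved, Phone: 145×94/246 = 55.407
  Unresolved, Email: 145×152/246 = 89.593
Contributions (O − E)²/E:
  (26 − 38.593)²/38.593 = 4.1091
  (75 − 62.407)²/62.407 = 2.5411
  (68 − 55.407)²/55.407 = 2.8622
  (77 − 89.593)²/89.593 = 1.7700
χ² = 4.1091 + 2.5411 + 2.8622 + 1.7700 = 11.28
df = (2−1)(2−1) = 1. Since 11.28 > 6.635, reject the null hypothesis of independence at α = 0.01.

11.28; reject H₀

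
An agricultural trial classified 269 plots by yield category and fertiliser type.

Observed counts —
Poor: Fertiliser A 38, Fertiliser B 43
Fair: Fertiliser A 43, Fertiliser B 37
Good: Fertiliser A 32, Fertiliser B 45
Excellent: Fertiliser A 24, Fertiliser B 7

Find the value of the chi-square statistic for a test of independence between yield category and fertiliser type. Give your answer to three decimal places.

Row totals: 81, 80, 77, 31. Column totals: 137, 132. Grand total N = 269.
Expected counts (row total × column total / N):
  Poor, Fertiliser A: 81×137/269 = 41.2528
  Poor, Fertiliser B: 81×132/269 = 39.7472
  Fair, Fertiliser A: 80×137/269 = 40.7435
  Fair, Fertiliser B: 80×132/269 = 39.2565
  Good, Fertiliser A: 77×137/269 = 39.2156
  Good, Fertiliser B: 77×132/269 = 37.7844
  Excellent, Fertiliser A: 31×137/269 = 15.7881
  Excellent, Fertiliser B: 31×132/269 = 15.2119
Contributions (O − E)²/E:
  (38 − 41.2528)²/41.2528 = 0.2565
  (43 − 39.7472)²/39.7472 = 0.2662
  (43 − 40.7435)²/40.7435 = 0.1250
  (37 − 39.2565)²/39.2565 = 0.1297
  (32 − 39.2156)²/39.2156 = 1.3277
  (45 − 37.7844)²/37.7844 = 1.3779
  (24 − 15.7881)²/15.7881 = 4.2713
  (7 − 15.2119)²/15.2119 = 4.4331
χ² = 0.2565 + 0.2662 + 0.1250 + 0.1297 + 1.3277 + 1.3779 + 4.2713 + 4.4331 = 12.187

12.187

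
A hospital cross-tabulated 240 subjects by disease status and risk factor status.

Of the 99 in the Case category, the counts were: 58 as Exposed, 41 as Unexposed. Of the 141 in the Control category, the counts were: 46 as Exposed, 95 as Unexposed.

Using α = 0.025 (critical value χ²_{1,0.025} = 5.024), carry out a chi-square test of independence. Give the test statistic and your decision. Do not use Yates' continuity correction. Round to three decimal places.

Row totals: 99, 141. Column totals: 104, 136. Grand total N = 240.
Expected counts (row total × column total / N):
  Case, Exposed: 99×104/240 = 42.9000
  Case, Unexposed: 99×136/240 = 56.1000
  Control, Exposed: 141×104/240 = 61.1000
  Control, Unexposed: 141×136/240 = 79.9000
Contributions (O − E)²/E:
  (58 − 42.9000)²/42.9000 = 5.3149
  (41 − 56.1000)²/56.1000 = 4.0643
  (46 − 61.1000)²/61.1000 = 3.7318
  (95 − 79.9000)²/79.9000 = 2.8537
χ² = 5.3149 + 4.0643 + 3.7318 + 2.8537 = 15.965
df = (2−1)(2−1) = 1. Since 15.965 > 5.024, reject the null hypothesis of independence at α = 0.025.

15.965; reject H₀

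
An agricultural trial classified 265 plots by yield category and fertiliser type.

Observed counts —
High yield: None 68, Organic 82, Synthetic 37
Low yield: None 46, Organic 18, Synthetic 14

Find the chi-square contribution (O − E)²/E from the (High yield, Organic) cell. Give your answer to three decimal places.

1.853

Row total (High yield) = 187; column total (Organic) = 100; N = 265.
Expected count E = 187 × 100 / 265 = 70.5660.
Contribution = (O − E)²/E = (82 − 70.5660)² / 70.5660 = 1.853.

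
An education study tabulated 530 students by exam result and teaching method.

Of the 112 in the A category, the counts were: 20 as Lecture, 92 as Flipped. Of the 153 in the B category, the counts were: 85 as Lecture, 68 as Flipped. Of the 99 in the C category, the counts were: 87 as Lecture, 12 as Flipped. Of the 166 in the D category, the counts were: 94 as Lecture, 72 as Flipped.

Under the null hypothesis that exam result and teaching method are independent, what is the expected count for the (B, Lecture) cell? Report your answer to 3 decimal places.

Row total (B) = 153; column total (Lecture) = 286; grand total N = 530.
Expected count = (row total × column total) / N = 153 × 286 / 530 = 82.562.

82.562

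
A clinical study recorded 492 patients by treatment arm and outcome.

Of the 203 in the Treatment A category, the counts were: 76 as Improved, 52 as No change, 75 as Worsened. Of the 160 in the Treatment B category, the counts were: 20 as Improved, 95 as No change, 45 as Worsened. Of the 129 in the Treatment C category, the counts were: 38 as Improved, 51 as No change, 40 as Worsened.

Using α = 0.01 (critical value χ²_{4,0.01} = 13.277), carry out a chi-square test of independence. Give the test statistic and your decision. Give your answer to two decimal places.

48.37; reject H₀

Row totals: 203, 160, 129. Column totals: 134, 198, 160. Grand total N = 492.
Expected counts (row total × column total / N):
  Treatment A, Improved: 203×134/492 = 55.289
  Treatment A, No change: 203×198/492 = 81.695
  Treatment A, Worsened: 203×160/492 = 66.016
  Treatment B, Improved: 160×134/492 = 43.577
  Treatment B, No change: 160×198/492 = 64.390
  Treatment B, Worsened: 160×160/492 = 52.033
  Treatment C, Improved: 129×134/492 = 35.134
  Treatment C, No change: 129×198/492 = 51.915
  Treatment C, Worsened: 129×160/492 = 41.951
Contributions (O − E)²/E:
  (76 − 55.289)²/55.289 = 7.7582
  (52 − 81.695)²/81.695 = 10.7937
  (75 − 66.016)²/66.016 = 1.2226
  (20 − 43.577)²/43.577 = 12.7562
  (95 − 64.390)²/64.390 = 14.5515
  (45 − 52.033)²/52.033 = 0.9506
  (38 − 35.134)²/35.134 = 0.2338
  (51 − 51.915)²/51.915 = 0.0161
  (40 − 41.951)²/41.951 = 0.0907
χ² = 7.7582 + 10.7937 + 1.2226 + 12.7562 + 14.5515 + 0.9506 + 0.2338 + 0.0161 + 0.0907 = 48.37
df = (3−1)(3−1) = 4. Since 48.37 > 13.277, reject the null hypothesis of independence at α = 0.01.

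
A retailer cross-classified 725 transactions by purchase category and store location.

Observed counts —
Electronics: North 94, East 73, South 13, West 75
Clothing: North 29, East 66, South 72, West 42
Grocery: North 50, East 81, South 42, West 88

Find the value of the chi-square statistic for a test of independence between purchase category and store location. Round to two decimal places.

Row totals: 255, 209, 261. Column totals: 173, 220, 127, 205. Grand total N = 725.
Expected counts (row total × column total / N):
  Electronics, North: 255×173/725 = 60.8483
  Electronics, East: 255×220/725 = 77.3793
  Electronics, South: 255×127/725 = 44.6690
  Electronics, West: 255×205/725 = 72.1034
  Clothing, North: 209×173/725 = 49.8717
  Clothing, East: 209×220/725 = 63.4207
  Clothing, South: 209×127/725 = 36.6110
  Clothing, West: 209×205/725 = 59.0966
  Grocery, North: 261×173/725 = 62.2800
  Grocery, East: 261×220/725 = 79.2000
  Grocery, South: 261×127/725 = 45.7200
  Grocery, West: 261×205/725 = 73.8000
Contributions (O − E)²/E:
  (94 − 60.8483)²/60.8483 = 18.0619
  (73 − 77.3793)²/77.3793 = 0.2478
  (13 − 44.6690)²/44.6690 = 22.4524
  (75 − 72.1034)²/72.1034 = 0.1164
  (29 − 49.8717)²/49.8717 = 8.7350
  (66 − 63.4207)²/63.4207 = 0.1049
  (72 − 36.6110)²/36.6110 = 34.2078
  (42 − 59.0966)²/59.0966 = 4.9460
  (50 − 62.2800)²/62.2800 = 2.4213
  (81 − 79.2000)²/79.2000 = 0.0409
  (42 − 45.7200)²/45.7200 = 0.3027
  (88 − 73.8000)²/73.8000 = 2.7322
χ² = 18.0619 + 0.2478 + 22.4524 + 0.1164 + 8.7350 + 0.1049 + 34.2078 + 4.9460 + 2.4213 + 0.0409 + 0.3027 + 2.7322 = 94.37

94.37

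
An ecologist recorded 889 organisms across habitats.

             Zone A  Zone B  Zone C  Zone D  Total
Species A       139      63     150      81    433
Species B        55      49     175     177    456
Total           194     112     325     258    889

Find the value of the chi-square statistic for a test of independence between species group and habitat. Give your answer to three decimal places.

75.220

Grand total N = 889.
Expected counts (row total × column total / N):
  Species A, Zone A: 433×194/889 = 94.4904
  Species A, Zone B: 433×112/889 = 54.5512
  Species A, Zone C: 433×325/889 = 158.2958
  Species A, Zone D: 433×258/889 = 125.6625
  Species B, Zone A: 456×194/889 = 99.5096
  Species B, Zone B: 456×112/889 = 57.4488
  Species B, Zone C: 456×325/889 = 166.7042
  Species B, Zone D: 456×258/889 = 132.3375
Contributions (O − E)²/E:
  (139 − 94.4904)²/94.4904 = 20.9662
  (63 − 54.5512)²/54.5512 = 1.3085
  (150 − 158.2958)²/158.2958 = 0.4348
  (81 − 125.6625)²/125.6625 = 15.8738
  (55 − 99.5096)²/99.5096 = 19.9087
  (49 − 57.4488)²/57.4488 = 1.2425
  (175 − 166.7042)²/166.7042 = 0.4128
  (177 − 132.3375)²/132.3375 = 15.0731
χ² = 20.9662 + 1.3085 + 0.4348 + 15.8738 + 19.9087 + 1.2425 + 0.4128 + 15.0731 = 75.220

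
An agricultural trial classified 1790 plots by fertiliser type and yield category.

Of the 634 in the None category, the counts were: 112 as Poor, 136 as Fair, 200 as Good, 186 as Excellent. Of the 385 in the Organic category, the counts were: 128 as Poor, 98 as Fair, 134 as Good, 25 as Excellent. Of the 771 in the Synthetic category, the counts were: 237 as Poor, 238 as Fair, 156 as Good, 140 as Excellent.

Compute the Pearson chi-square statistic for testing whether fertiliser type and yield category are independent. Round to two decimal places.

133.55

Row totals: 634, 385, 771. Column totals: 477, 472, 490, 351. Grand total N = 1790.
Expected counts (row total × column total / N):
  None, Poor: 634×477/1790 = 168.949
  None, Fair: 634×472/1790 = 167.178
  None, Good: 634×490/1790 = 173.553
  None, Excellent: 634×351/1790 = 124.321
  Organic, Poor: 385×477/1790 = 102.595
  Organic, Fair: 385×472/1790 = 101.520
  Organic, Good: 385×490/1790 = 105.391
  Organic, Excellent: 385×351/1790 = 75.494
  Synthetic, Poor: 771×477/1790 = 205.456
  Synthetic, Fair: 771×472/1790 = 203.303
  Synthetic, Good: 771×490/1790 = 211.056
  Synthetic, Excellent: 771×351/1790 = 151.185
Contributions (O − E)²/E:
  (112 − 168.949)²/168.949 = 19.1963
  (136 − 167.178)²/167.178 = 5.8146
  (200 − 173.553)²/173.553 = 4.0301
  (186 − 124.321)²/124.321 = 30.6006
  (128 − 102.595)²/102.595 = 6.2909
  (98 − 101.520)²/101.520 = 0.1220
  (134 − 105.391)²/105.391 = 7.7661
  (25 − 75.494)²/75.494 = 33.7728
  (237 − 205.456)²/205.456 = 4.8430
  (238 − 203.303)²/203.303 = 5.9216
  (156 − 211.056)²/211.056 = 14.3619
  (140 − 151.185)²/151.185 = 0.8275
χ² = 19.1963 + 5.8146 + 4.0301 + 30.6006 + 6.2909 + 0.1220 + 7.7661 + 33.7728 + 4.8430 + 5.9216 + 14.3619 + 0.8275 = 133.55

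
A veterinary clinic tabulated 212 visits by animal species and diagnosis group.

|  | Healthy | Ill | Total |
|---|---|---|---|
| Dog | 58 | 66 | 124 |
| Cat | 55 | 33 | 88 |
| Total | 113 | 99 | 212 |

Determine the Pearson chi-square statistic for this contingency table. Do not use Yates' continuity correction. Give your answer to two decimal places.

5.11

Grand total N = 212.
Expected counts (row total × column total / N):
  Dog, Healthy: 124×113/212 = 66.094
  Dog, Ill: 124×99/212 = 57.906
  Cat, Healthy: 88×113/212 = 46.906
  Cat, Ill: 88×99/212 = 41.094
Contributions (O − E)²/E:
  (58 − 66.094)²/66.094 = 0.9912
  (66 − 57.906)²/57.906 = 1.1314
  (55 − 46.906)²/46.906 = 1.3967
  (33 − 41.094)²/41.094 = 1.5942
χ² = 0.9912 + 1.1314 + 1.3967 + 1.5942 = 5.11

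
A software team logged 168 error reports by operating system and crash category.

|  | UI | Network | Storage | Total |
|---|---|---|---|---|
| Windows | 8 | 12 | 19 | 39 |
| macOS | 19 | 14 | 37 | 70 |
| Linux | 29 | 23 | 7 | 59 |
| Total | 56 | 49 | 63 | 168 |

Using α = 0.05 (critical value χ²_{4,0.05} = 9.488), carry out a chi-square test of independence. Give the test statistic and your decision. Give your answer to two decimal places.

27.21; reject H₀

Grand total N = 168.
Expected counts (row total × column total / N):
  Windows, UI: 39×56/168 = 13.000
  Windows, Network: 39×49/168 = 11.375
  Windows, Storage: 39×63/168 = 14.625
  macOS, UI: 70×56/168 = 23.333
  macOS, Network: 70×49/168 = 20.417
  macOS, Storage: 70×63/168 = 26.250
  Linux, UI: 59×56/168 = 19.667
  Linux, Network: 59×49/168 = 17.208
  Linux, Storage: 59×63/168 = 22.125
Contributions (O − E)²/E:
  (8 − 13.000)²/13.000 = 1.9231
  (12 − 11.375)²/11.375 = 0.0343
  (19 − 14.625)²/14.625 = 1.3088
  (19 − 23.333)²/23.333 = 0.8046
  (14 − 20.417)²/20.417 = 2.0168
  (37 − 26.250)²/26.250 = 4.4024
  (29 − 19.667)²/19.667 = 4.4290
  (23 − 17.208)²/17.208 = 1.9495
  (7 − 22.125)²/22.125 = 10.3397
χ² = 1.9231 + 0.0343 + 1.3088 + 0.8046 + 2.0168 + 4.4024 + 4.4290 + 1.9495 + 10.3397 = 27.21
df = (3−1)(3−1) = 4. Since 27.21 > 9.488, reject the null hypothesis of independence at α = 0.05.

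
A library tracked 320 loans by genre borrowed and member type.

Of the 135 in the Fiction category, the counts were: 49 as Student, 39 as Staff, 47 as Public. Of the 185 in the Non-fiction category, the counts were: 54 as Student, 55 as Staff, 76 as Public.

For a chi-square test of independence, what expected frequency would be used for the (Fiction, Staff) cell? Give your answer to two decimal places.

Row total (Fiction) = 135; column total (Staff) = 94; grand total N = 320.
Expected count = (row total × column total) / N = 135 × 94 / 320 = 39.66.

39.66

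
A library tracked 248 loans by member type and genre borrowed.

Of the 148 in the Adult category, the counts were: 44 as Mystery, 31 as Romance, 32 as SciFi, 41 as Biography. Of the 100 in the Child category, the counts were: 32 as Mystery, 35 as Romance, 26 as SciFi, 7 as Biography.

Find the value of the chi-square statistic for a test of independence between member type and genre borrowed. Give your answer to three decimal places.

18.234

Row totals: 148, 100. Column totals: 76, 66, 58, 48. Grand total N = 248.
Expected counts (row total × column total / N):
  Adult, Mystery: 148×76/248 = 45.35484
  Adult, Romance: 148×66/248 = 39.38710
  Adult, SciFi: 148×58/248 = 34.61290
  Adult, Biography: 148×48/248 = 28.64516
  Child, Mystery: 100×76/248 = 30.64516
  Child, Romance: 100×66/248 = 26.61290
  Child, SciFi: 100×58/248 = 23.38710
  Child, Biography: 100×48/248 = 19.35484
Contributions (O − E)²/E:
  (44 − 45.35484)²/45.35484 = 0.0405
  (31 − 39.38710)²/39.38710 = 1.7860
  (32 − 34.61290)²/34.61290 = 0.1972
  (41 − 28.64516)²/28.64516 = 5.3287
  (32 − 30.64516)²/30.64516 = 0.0599
  (35 − 26.61290)²/26.61290 = 2.6432
  (26 − 23.38710)²/23.38710 = 0.2919
  (7 − 19.35484)²/19.35484 = 7.8865
χ² = 0.0405 + 1.7860 + 0.1972 + 5.3287 + 0.0599 + 2.6432 + 0.2919 + 7.8865 = 18.234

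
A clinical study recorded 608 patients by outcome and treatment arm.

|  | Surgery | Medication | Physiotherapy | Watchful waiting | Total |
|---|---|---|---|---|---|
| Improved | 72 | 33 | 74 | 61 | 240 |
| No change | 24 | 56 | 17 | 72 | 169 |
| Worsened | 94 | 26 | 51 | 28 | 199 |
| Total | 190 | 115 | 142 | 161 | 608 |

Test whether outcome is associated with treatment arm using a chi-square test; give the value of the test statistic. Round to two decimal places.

104.41

Grand total N = 608.
Expected counts (row total × column total / N):
  Improved, Surgery: 240×190/608 = 75.000
  Improved, Medication: 240×115/608 = 45.395
  Improved, Physiotherapy: 240×142/608 = 56.053
  Improved, Watchful waiting: 240×161/608 = 63.553
  No change, Surgery: 169×190/608 = 52.812
  No change, Medication: 169×115/608 = 31.965
  No change, Physiotherapy: 169×142/608 = 39.470
  No change, Watchful waiting: 169×161/608 = 44.752
  Worsened, Surgery: 199×190/608 = 62.188
  Worsened, Medication: 199×115/608 = 37.640
  Worsened, Physiotherapy: 199×142/608 = 46.477
  Worsened, Watchful waiting: 199×161/608 = 52.696
Contributions (O − E)²/E:
  (72 − 75.000)²/75.000 = 0.1200
  (33 − 45.395)²/45.395 = 3.3844
  (74 − 56.053)²/56.053 = 5.7463
  (61 − 63.553)²/63.553 = 0.1026
  (24 − 52.812)²/52.812 = 15.7186
  (56 − 31.965)²/31.965 = 18.0723
  (17 − 39.470)²/39.470 = 12.7920
  (72 − 44.752)²/44.752 = 16.5904
  (94 − 62.188)²/62.188 = 16.2733
  (26 − 37.640)²/37.640 = 3.5996
  (51 − 46.477)²/46.477 = 0.4402
  (28 − 52.696)²/52.696 = 11.5738
χ² = 0.1200 + 3.3844 + 5.7463 + 0.1026 + 15.7186 + 18.0723 + 12.7920 + 16.5904 + 16.2733 + 3.5996 + 0.4402 + 11.5738 = 104.41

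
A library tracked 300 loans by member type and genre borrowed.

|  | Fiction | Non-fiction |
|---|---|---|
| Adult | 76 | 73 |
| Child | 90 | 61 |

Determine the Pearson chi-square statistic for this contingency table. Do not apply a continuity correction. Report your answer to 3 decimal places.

Row totals: 149, 151. Column totals: 166, 134. Grand total N = 300.
Expected counts (row total × column total / N):
  Adult, Fiction: 149×166/300 = 82.4467
  Adult, Non-fiction: 149×134/300 = 66.5533
  Child, Fiction: 151×166/300 = 83.5533
  Child, Non-fiction: 151×134/300 = 67.4467
Contributions (O − E)²/E:
  (76 − 82.4467)²/82.4467 = 0.5041
  (73 − 66.5533)²/66.5533 = 0.6245
  (90 − 83.5533)²/83.5533 = 0.4974
  (61 − 67.4467)²/67.4467 = 0.6162
χ² = 0.5041 + 0.6245 + 0.4974 + 0.6162 = 2.242

2.242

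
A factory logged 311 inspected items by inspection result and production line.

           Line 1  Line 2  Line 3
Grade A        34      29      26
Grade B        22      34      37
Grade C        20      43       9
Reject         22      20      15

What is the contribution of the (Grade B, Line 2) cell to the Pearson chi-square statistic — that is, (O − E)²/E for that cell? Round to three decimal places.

Row total (Grade B) = 93; column total (Line 2) = 126; N = 311.
Expected count E = 93 × 126 / 311 = 37.6785.
Contribution = (O − E)²/E = (34 − 37.6785)² / 37.6785 = 0.359.

0.359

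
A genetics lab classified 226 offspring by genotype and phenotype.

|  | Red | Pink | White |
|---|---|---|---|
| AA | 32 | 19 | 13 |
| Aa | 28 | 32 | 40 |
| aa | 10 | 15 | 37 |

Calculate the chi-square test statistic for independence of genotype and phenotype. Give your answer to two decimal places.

Row totals: 64, 100, 62. Column totals: 70, 66, 90. Grand total N = 226.
Expected counts (row total × column total / N):
  AA, Red: 64×70/226 = 19.823
  AA, Pink: 64×66/226 = 18.690
  AA, White: 64×90/226 = 25.487
  Aa, Red: 100×70/226 = 30.973
  Aa, Pink: 100×66/226 = 29.204
  Aa, White: 100×90/226 = 39.823
  aa, Red: 62×70/226 = 19.204
  aa, Pink: 62×66/226 = 18.106
  aa, White: 62×90/226 = 24.690
Contributions (O − E)²/E:
  (32 − 19.823)²/19.823 = 7.4802
  (19 − 18.690)²/18.690 = 0.0051
  (13 − 25.487)²/25.487 = 6.1178
  (28 − 30.973)²/30.973 = 0.2854
  (32 − 29.204)²/29.204 = 0.2677
  (40 − 39.823)²/39.823 = 0.0008
  (10 − 19.204)²/19.204 = 4.4112
  (15 − 18.106)²/18.106 = 0.5328
  (37 − 24.690)²/24.690 = 6.1375
χ² = 7.4802 + 0.0051 + 6.1178 + 0.2854 + 0.2677 + 0.0008 + 4.4112 + 0.5328 + 6.1375 = 25.24

25.24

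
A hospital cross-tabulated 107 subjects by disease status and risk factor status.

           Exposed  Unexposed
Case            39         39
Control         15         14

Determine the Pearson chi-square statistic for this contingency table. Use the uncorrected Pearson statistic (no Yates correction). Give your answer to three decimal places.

Row totals: 78, 29. Column totals: 54, 53. Grand total N = 107.
Expected counts (row total × column total / N):
  Case, Exposed: 78×54/107 = 39.3645
  Case, Unexposed: 78×53/107 = 38.6355
  Control, Exposed: 29×54/107 = 14.6355
  Control, Unexposed: 29×53/107 = 14.3645
Contributions (O − E)²/E:
  (39 − 39.3645)²/39.3645 = 0.0034
  (39 − 38.6355)²/38.6355 = 0.0034
  (15 − 14.6355)²/14.6355 = 0.0091
  (14 − 14.3645)²/14.3645 = 0.0092
χ² = 0.0034 + 0.0034 + 0.0091 + 0.0092 = 0.025

0.025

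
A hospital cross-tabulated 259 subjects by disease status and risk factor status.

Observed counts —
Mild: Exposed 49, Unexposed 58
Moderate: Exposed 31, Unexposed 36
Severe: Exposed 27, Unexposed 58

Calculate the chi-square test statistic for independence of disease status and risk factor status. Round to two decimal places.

4.76

Row totals: 107, 67, 85. Column totals: 107, 152. Grand total N = 259.
Expected counts (row total × column total / N):
  Mild, Exposed: 107×107/259 = 44.205
  Mild, Unexposed: 107×152/259 = 62.795
  Moderate, Exposed: 67×107/259 = 27.680
  Moderate, Unexposed: 67×152/259 = 39.320
  Severe, Exposed: 85×107/259 = 35.116
  Severe, Unexposed: 85×152/259 = 49.884
Contributions (O − E)²/E:
  (49 − 44.205)²/44.205 = 0.5201
  (58 − 62.795)²/62.795 = 0.3661
  (31 − 27.680)²/27.680 = 0.3982
  (36 − 39.320)²/39.320 = 0.2803
  (27 − 35.116)²/35.116 = 1.8758
  (58 − 49.884)²/49.884 = 1.3205
χ² = 0.5201 + 0.3661 + 0.3982 + 0.2803 + 1.8758 + 1.3205 = 4.76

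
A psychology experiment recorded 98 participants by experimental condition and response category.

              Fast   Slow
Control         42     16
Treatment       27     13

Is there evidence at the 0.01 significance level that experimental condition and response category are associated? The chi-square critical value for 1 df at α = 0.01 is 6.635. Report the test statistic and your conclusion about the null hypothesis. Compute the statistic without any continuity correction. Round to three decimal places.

Row totals: 58, 40. Column totals: 69, 29. Grand total N = 98.
Expected counts (row total × column total / N):
  Control, Fast: 58×69/98 = 40.8367
  Control, Slow: 58×29/98 = 17.1633
  Treatment, Fast: 40×69/98 = 28.1633
  Treatment, Slow: 40×29/98 = 11.8367
Contributions (O − E)²/E:
  (42 − 40.8367)²/40.8367 = 0.0331
  (16 − 17.1633)²/17.1633 = 0.0788
  (27 − 28.1633)²/28.1633 = 0.0481
  (13 − 11.8367)²/11.8367 = 0.1143
χ² = 0.0331 + 0.0788 + 0.0481 + 0.1143 = 0.274
df = (2−1)(2−1) = 1. Since 0.274 < 6.635, fail to reject the null hypothesis of independence at α = 0.01.

0.274; fail to reject H₀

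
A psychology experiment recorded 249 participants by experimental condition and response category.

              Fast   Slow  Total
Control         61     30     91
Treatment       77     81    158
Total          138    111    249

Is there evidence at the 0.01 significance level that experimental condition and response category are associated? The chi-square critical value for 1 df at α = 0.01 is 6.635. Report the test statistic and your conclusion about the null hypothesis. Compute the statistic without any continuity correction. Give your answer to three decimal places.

Grand total N = 249.
Expected counts (row total × column total / N):
  Control, Fast: 91×138/249 = 50.4337
  Control, Slow: 91×111/249 = 40.5663
  Treatment, Fast: 158×138/249 = 87.5663
  Treatment, Slow: 158×111/249 = 70.4337
Contributions (O − E)²/E:
  (61 − 50.4337)²/50.4337 = 2.2137
  (30 − 40.5663)²/40.5663 = 2.7522
  (77 − 87.5663)²/87.5663 = 1.2750
  (81 − 70.4337)²/70.4337 = 1.5851
χ² = 2.2137 + 2.7522 + 1.2750 + 1.5851 = 7.826
df = (2−1)(2−1) = 1. Since 7.826 > 6.635, reject the null hypothesis of independence at α = 0.01.

7.826; reject H₀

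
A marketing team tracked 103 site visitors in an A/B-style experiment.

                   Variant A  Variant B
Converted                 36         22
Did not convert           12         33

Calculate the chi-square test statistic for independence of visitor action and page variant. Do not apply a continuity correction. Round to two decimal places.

12.76

Row totals: 58, 45. Column totals: 48, 55. Grand total N = 103.
Expected counts (row total × column total / N):
  Converted, Variant A: 58×48/103 = 27.029
  Converted, Variant B: 58×55/103 = 30.971
  Did not convert, Variant A: 45×48/103 = 20.971
  Did not convert, Variant B: 45×55/103 = 24.029
Contributions (O − E)²/E:
  (36 − 27.029)²/27.029 = 2.9775
  (22 − 30.971)²/30.971 = 2.5985
  (12 − 20.971)²/20.971 = 3.8376
  (33 − 24.029)²/24.029 = 3.3492
χ² = 2.9775 + 2.5985 + 3.8376 + 3.3492 = 12.76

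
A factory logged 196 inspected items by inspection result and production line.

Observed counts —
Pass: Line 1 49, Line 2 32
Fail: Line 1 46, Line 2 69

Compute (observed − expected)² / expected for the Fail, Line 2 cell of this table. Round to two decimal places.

Row total (Fail) = 115; column total (Line 2) = 101; N = 196.
Expected count E = 115 × 101 / 196 = 59.260.
Contribution = (O − E)²/E = (69 − 59.260)² / 59.260 = 1.60.

1.60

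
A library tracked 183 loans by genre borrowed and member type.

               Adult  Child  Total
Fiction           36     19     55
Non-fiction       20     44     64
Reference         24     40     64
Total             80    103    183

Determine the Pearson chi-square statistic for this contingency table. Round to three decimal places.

Grand total N = 183.
Expected counts (row total × column total / N):
  Fiction, Adult: 55×80/183 = 24.0437
  Fiction, Child: 55×103/183 = 30.9563
  Non-fiction, Adult: 64×80/183 = 27.9781
  Non-fiction, Child: 64×103/183 = 36.0219
  Reference, Adult: 64×80/183 = 27.9781
  Reference, Child: 64×103/183 = 36.0219
Contributions (O − E)²/E:
  (36 − 24.0437)²/24.0437 = 5.9456
  (19 − 30.9563)²/30.9563 = 4.6179
  (20 − 27.9781)²/27.9781 = 2.2750
  (44 − 36.0219)²/36.0219 = 1.7670
  (24 − 27.9781)²/27.9781 = 0.5656
  (40 − 36.0219)²/36.0219 = 0.4393
χ² = 5.9456 + 4.6179 + 2.2750 + 1.7670 + 0.5656 + 0.4393 = 15.610

15.610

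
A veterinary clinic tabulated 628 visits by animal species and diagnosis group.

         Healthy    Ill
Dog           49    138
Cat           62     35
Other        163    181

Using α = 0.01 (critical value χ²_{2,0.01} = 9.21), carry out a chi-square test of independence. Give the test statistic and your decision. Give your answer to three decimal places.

41.295; reject H₀

Row totals: 187, 97, 344. Column totals: 274, 354. Grand total N = 628.
Expected counts (row total × column total / N):
  Dog, Healthy: 187×274/628 = 81.5892
  Dog, Ill: 187×354/628 = 105.4108
  Cat, Healthy: 97×274/628 = 42.3217
  Cat, Ill: 97×354/628 = 54.6783
  Other, Healthy: 344×274/628 = 150.0892
  Other, Ill: 344×354/628 = 193.9108
Contributions (O − E)²/E:
  (49 − 81.5892)²/81.5892 = 13.0171
  (138 − 105.4108)²/105.4108 = 10.0754
  (62 − 42.3217)²/42.3217 = 9.1498
  (35 − 54.6783)²/54.6783 = 7.0821
  (163 − 150.0892)²/150.0892 = 1.1106
  (181 − 193.9108)²/193.9108 = 0.8596
χ² = 13.0171 + 10.0754 + 9.1498 + 7.0821 + 1.1106 + 0.8596 = 41.295
df = (3−1)(2−1) = 2. Since 41.295 > 9.21, reject the null hypothesis of independence at α = 0.01.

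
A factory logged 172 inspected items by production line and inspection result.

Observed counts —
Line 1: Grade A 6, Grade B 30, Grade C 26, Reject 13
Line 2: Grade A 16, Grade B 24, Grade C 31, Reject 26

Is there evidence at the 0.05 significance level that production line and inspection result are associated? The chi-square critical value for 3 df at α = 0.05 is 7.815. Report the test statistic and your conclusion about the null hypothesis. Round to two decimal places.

7.29; fail to reject H₀

Row totals: 75, 97. Column totals: 22, 54, 57, 39. Grand total N = 172.
Expected counts (row total × column total / N):
  Line 1, Grade A: 75×22/172 = 9.593
  Line 1, Grade B: 75×54/172 = 23.547
  Line 1, Grade C: 75×57/172 = 24.855
  Line 1, Reject: 75×39/172 = 17.006
  Line 2, Grade A: 97×22/172 = 12.407
  Line 2, Grade B: 97×54/172 = 30.453
  Line 2, Grade C: 97×57/172 = 32.145
  Line 2, Reject: 97×39/172 = 21.994
Contributions (O − E)²/E:
  (6 − 9.593)²/9.593 = 1.3457
  (30 − 23.547)²/23.547 = 1.7684
  (26 − 24.855)²/24.855 = 0.0527
  (13 − 17.006)²/17.006 = 0.9437
  (16 − 12.407)²/12.407 = 1.0405
  (24 − 30.453)²/30.453 = 1.3674
  (31 − 32.145)²/32.145 = 0.0408
  (26 − 21.994)²/21.994 = 0.7297
χ² = 1.3457 + 1.7684 + 0.0527 + 0.9437 + 1.0405 + 1.3674 + 0.0408 + 0.7297 = 7.29
df = (2−1)(4−1) = 3. Since 7.29 < 7.815, fail to reject the null hypothesis of independence at α = 0.05.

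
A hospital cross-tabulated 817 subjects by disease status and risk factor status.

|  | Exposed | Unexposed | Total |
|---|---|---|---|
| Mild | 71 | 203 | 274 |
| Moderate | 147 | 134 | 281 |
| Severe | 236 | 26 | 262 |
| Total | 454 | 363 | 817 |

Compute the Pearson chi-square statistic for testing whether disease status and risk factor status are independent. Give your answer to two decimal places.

Grand total N = 817.
Expected counts (row total × column total / N):
  Mild, Exposed: 274×454/817 = 152.259
  Mild, Unexposed: 274×363/817 = 121.741
  Moderate, Exposed: 281×454/817 = 156.149
  Moderate, Unexposed: 281×363/817 = 124.851
  Severe, Exposed: 262×454/817 = 145.591
  Severe, Unexposed: 262×363/817 = 116.409
Contributions (O − E)²/E:
  (71 − 152.259)²/152.259 = 43.3671
  (203 − 121.741)²/121.741 = 54.2383
  (147 − 156.149)²/156.149 = 0.5361
  (134 − 124.851)²/124.851 = 0.6704
  (236 − 145.591)²/145.591 = 56.1421
  (26 − 116.409)²/116.409 = 70.2161
χ² = 43.3671 + 54.2383 + 0.5361 + 0.6704 + 56.1421 + 70.2161 = 225.17

225.17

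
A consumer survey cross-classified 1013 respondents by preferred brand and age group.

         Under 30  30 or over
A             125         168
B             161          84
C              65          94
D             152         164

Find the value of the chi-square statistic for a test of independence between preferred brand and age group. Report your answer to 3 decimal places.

Row totals: 293, 245, 159, 316. Column totals: 503, 510. Grand total N = 1013.
Expected counts (row total × column total / N):
  A, Under 30: 293×503/1013 = 145.4877
  A, 30 or over: 293×510/1013 = 147.5123
  B, Under 30: 245×503/1013 = 121.6535
  B, 30 or over: 245×510/1013 = 123.3465
  C, Under 30: 159×503/1013 = 78.9506
  C, 30 or over: 159×510/1013 = 80.0494
  D, Under 30: 316×503/1013 = 156.9082
  D, 30 or over: 316×510/1013 = 159.0918
Contributions (O − E)²/E:
  (125 − 145.4877)²/145.4877 = 2.8851
  (168 − 147.5123)²/147.5123 = 2.8455
  (161 − 121.6535)²/121.6535 = 12.7259
  (84 − 123.3465)²/123.3465 = 12.5512
  (65 − 78.9506)²/78.9506 = 2.4651
  (94 − 80.0494)²/80.0494 = 2.4312
  (152 − 156.9082)²/156.9082 = 0.1535
  (164 − 159.0918)²/159.0918 = 0.1514
χ² = 2.8851 + 2.8455 + 12.7259 + 12.5512 + 2.4651 + 2.4312 + 0.1535 + 0.1514 = 36.209

36.209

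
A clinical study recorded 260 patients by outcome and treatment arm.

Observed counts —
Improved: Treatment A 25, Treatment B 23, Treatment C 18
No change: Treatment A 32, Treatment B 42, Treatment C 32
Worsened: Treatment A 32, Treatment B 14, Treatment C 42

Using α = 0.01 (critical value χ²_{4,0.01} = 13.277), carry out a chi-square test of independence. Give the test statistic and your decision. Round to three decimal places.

Row totals: 66, 106, 88. Column totals: 89, 79, 92. Grand total N = 260.
Expected counts (row total × column total / N):
  Improved, Treatment A: 66×89/260 = 22.5923
  Improved, Treatment B: 66×79/260 = 20.0538
  Improved, Treatment C: 66×92/260 = 23.3538
  No change, Treatment A: 106×89/260 = 36.2846
  No change, Treatment B: 106×79/260 = 32.2077
  No change, Treatment C: 106×92/260 = 37.5077
  Worsened, Treatment A: 88×89/260 = 30.1231
  Worsened, Treatment B: 88×79/260 = 26.7385
  Worsened, Treatment C: 88×92/260 = 31.1385
Contributions (O − E)²/E:
  (25 − 22.5923)²/22.5923 = 0.2566
  (23 − 20.0538)²/20.0538 = 0.4328
  (18 − 23.3538)²/23.3538 = 1.2273
  (32 − 36.2846)²/36.2846 = 0.5059
  (42 − 32.2077)²/32.2077 = 2.9772
  (32 − 37.5077)²/37.5077 = 0.8088
  (32 − 30.1231)²/30.1231 = 0.1169
  (14 − 26.7385)²/26.7385 = 6.0688
  (42 − 31.1385)²/31.1385 = 3.7886
χ² = 0.2566 + 0.4328 + 1.2273 + 0.5059 + 2.9772 + 0.8088 + 0.1169 + 6.0688 + 3.7886 = 16.183
df = (3−1)(3−1) = 4. Since 16.183 > 13.277, reject the null hypothesis of independence at α = 0.01.

16.183; reject H₀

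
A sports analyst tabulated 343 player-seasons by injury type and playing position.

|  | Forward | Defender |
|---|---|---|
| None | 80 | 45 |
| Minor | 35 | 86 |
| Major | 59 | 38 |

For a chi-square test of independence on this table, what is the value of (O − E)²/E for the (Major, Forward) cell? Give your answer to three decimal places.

1.949

Row total (Major) = 97; column total (Forward) = 174; N = 343.
Expected count E = 97 × 174 / 343 = 49.2070.
Contribution = (O − E)²/E = (59 − 49.2070)² / 49.2070 = 1.949.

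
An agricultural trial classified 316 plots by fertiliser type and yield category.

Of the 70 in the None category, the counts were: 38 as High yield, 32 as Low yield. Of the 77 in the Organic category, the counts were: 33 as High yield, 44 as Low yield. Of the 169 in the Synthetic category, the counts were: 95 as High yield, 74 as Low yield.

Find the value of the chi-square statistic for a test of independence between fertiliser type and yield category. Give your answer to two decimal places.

Row totals: 70, 77, 169. Column totals: 166, 150. Grand total N = 316.
Expected counts (row total × column total / N):
  None, High yield: 70×166/316 = 36.772
  None, Low yield: 70×150/316 = 33.228
  Organic, High yield: 77×166/316 = 40.449
  Organic, Low yield: 77×150/316 = 36.551
  Synthetic, High yield: 169×166/316 = 88.778
  Synthetic, Low yield: 169×150/316 = 80.222
Contributions (O − E)²/E:
  (38 − 36.772)²/36.772 = 0.0410
  (32 − 33.228)²/33.228 = 0.0454
  (33 − 40.449)²/40.449 = 1.3718
  (44 − 36.551)²/36.551 = 1.5181
  (95 − 88.778)²/88.778 = 0.4361
  (74 − 80.222)²/80.222 = 0.4826
χ² = 0.0410 + 0.0454 + 1.3718 + 1.5181 + 0.4361 + 0.4826 = 3.90

3.90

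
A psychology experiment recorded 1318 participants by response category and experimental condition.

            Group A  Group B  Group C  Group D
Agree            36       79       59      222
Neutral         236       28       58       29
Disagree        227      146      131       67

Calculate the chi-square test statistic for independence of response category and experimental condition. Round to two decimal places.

Row totals: 396, 351, 571. Column totals: 499, 253, 248, 318. Grand total N = 1318.
Expected counts (row total × column total / N):
  Agree, Group A: 396×499/1318 = 149.9272
  Agree, Group B: 396×253/1318 = 76.0152
  Agree, Group C: 396×248/1318 = 74.5129
  Agree, Group D: 396×318/1318 = 95.5448
  Neutral, Group A: 351×499/1318 = 132.8900
  Neutral, Group B: 351×253/1318 = 67.3771
  Neutral, Group C: 351×248/1318 = 66.0455
  Neutral, Group D: 351×318/1318 = 84.6874
  Disagree, Group A: 571×499/1318 = 216.1829
  Disagree, Group B: 571×253/1318 = 109.6077
  Disagree, Group C: 571×248/1318 = 107.4416
  Disagree, Group D: 571×318/1318 = 137.7678
Contributions (O − E)²/E:
  (36 − 149.9272)²/149.9272 = 86.5714
  (79 − 76.0152)²/76.0152 = 0.1172
  (59 − 74.5129)²/74.5129 = 3.2296
  (222 − 95.5448)²/95.5448 = 167.3657
  (236 − 132.8900)²/132.8900 = 80.0036
  (28 − 67.3771)²/67.3771 = 23.0131
  (58 − 66.0455)²/66.0455 = 0.9801
  (29 − 84.6874)²/84.6874 = 36.6180
  (227 − 216.1829)²/216.1829 = 0.5413
  (146 − 109.6077)²/109.6077 = 12.0831
  (131 − 107.4416)²/107.4416 = 5.1656
  (67 − 137.7678)²/137.7678 = 36.3516
χ² = 86.5714 + 0.1172 + 3.2296 + 167.3657 + 80.0036 + 23.0131 + 0.9801 + 36.6180 + 0.5413 + 12.0831 + 5.1656 + 36.3516 = 452.04

452.04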